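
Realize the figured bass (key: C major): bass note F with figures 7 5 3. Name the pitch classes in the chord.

F, A, C, E

A third above F in this key is A.
A fifth above F in this key is C.
A seventh above F in this key is E.
Together with the bass F, this spells F major seventh in root position.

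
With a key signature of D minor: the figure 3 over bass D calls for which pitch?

F

Counting 2 letter steps above D lands on F; in D minor, that letter is F.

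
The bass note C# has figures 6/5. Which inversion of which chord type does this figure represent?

6/5 is shorthand for 6/5/3.
Intervals of 6/5/3 above the bass form a seventh chord; the bass is the third, so this is first inversion.

seventh chord, first inversion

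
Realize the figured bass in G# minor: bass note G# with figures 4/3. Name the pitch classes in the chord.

G#, B, C#, E

The written figures 4/3 are shorthand for 6/4/3: the 6 is implied.
A third above G# in this key is B.
A fourth above G# in this key is C#.
A sixth above G# in this key is E.
Together with the bass G#, this spells C# minor seventh in second inversion.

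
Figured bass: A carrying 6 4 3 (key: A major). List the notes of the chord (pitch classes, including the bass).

A, C#, D, F#

A third above A in this key is C#.
A fourth above A in this key is D.
A sixth above A in this key is F#.
Together with the bass A, this spells D major seventh in second inversion.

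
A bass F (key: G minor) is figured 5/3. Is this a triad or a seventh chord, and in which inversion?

triad, root position

Intervals of 5/3 above the bass form a triad; the bass is the root, so this is root position.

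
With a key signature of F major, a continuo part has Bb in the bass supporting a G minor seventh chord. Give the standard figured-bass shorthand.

6/5

Bb is the third of G minor seventh, so the chord is in first inversion.
A seventh chord in first inversion is figured 6/5/3, conventionally abbreviated 6/5.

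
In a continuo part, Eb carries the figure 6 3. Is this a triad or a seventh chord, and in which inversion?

triad, first inversion

Intervals of 6/3 above the bass form a triad; the bass is the third, so this is first inversion.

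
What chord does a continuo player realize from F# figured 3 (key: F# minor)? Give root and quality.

F# minor

The figures 3 indicate a triad in root position.
In root position the bass is the root, so the root is F#.
The chord tones are F#, A, C#, giving F# minor.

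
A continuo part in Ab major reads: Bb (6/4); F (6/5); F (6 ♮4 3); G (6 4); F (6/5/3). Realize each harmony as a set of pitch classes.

Bb, Eb, G | F, Ab, C, Db | F, Ab, B, Db | G, C, Eb | F, Ab, C, Db

Bb (6/4): Bb, Eb, G.
F (6/5/3): F, Ab, C, Db.
F (6/♮4/3): F, Ab, B, Db.
G (6/4): G, C, Eb.
F (6/5/3): F, Ab, C, Db.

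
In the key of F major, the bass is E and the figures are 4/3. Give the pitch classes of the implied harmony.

E, G, A, C

The written figures 4/3 are shorthand for 6/4/3: the 6 is implied.
A third above E in this key is G.
A fourth above E in this key is A.
A sixth above E in this key is C.
Together with the bass E, this spells A minor seventh in second inversion.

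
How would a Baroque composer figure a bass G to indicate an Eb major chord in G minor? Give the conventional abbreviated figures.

6

G is the third of Eb major, so the chord is in first inversion.
A triad in first inversion is figured 6/3, conventionally abbreviated 6.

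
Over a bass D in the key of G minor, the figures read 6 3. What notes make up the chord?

D, F, Bb

A third above D in this key is F.
A sixth above D in this key is Bb.
Together with the bass D, this spells Bb major in first inversion.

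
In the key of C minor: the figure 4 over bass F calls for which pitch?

Bb

Counting 3 letter steps above F lands on B; in C minor, that letter is Bb.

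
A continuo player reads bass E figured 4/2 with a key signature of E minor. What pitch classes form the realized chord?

E, F#, A, C

The written figures 4/2 are shorthand for 6/4/2: the 6 is implied.
A second above E in this key is F#.
A fourth above E in this key is A.
A sixth above E in this key is C.
Together with the bass E, this spells F# half-diminished seventh in third inversion.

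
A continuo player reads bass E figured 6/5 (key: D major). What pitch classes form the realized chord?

E, G, B, C#

The written figures 6/5 are shorthand for 6/5/3: the 3 is implied.
A third above E in this key is G.
A fifth above E in this key is B.
A sixth above E in this key is C#.
Together with the bass E, this spells C# half-diminished seventh in first inversion.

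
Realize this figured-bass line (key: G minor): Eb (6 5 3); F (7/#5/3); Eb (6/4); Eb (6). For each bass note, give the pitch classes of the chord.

Eb, G, Bb, C | F, A, C#, Eb | Eb, A, C | Eb, G, C

Eb (6/5/3): Eb, G, Bb, C.
F (7/#5/3): F, A, C#, Eb.
Eb (6/4): Eb, A, C.
Eb (6/3): Eb, G, C.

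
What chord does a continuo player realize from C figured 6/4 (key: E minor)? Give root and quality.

F# diminished

The figures 6/4 indicate a triad in second inversion.
In second inversion the root lies a fourth above the bass: a fourth above C in E minor is F#.
The chord tones are C, F#, A, giving F# diminished.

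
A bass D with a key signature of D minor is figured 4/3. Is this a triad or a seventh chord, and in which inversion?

seventh chord, second inversion

4/3 is shorthand for 6/4/3.
Intervals of 6/4/3 above the bass form a seventh chord; the bass is the fifth, so this is second inversion.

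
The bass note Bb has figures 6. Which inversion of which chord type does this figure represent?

triad, first inversion

6 is shorthand for 6/3.
Intervals of 6/3 above the bass form a triad; the bass is the third, so this is first inversion.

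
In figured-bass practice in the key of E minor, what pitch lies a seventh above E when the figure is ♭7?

Db

Counting 6 letter steps above E lands on D; in E minor, that letter is D.
The b7 figure lowers it a semitone, giving Db.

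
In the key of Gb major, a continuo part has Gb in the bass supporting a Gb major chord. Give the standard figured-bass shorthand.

no figures

Gb is the root of Gb major, so the chord is in root position.
A triad in root position is figured 5/3, conventionally abbreviated (no figures — root-position triad).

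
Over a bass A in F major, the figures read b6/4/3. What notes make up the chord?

A, C, D, Fb

A third above A in this key is C.
A fourth above A in this key is D.
A sixth above A in this key is F, lowered to Fb by the flat.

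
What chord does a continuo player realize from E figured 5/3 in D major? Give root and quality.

The figures 5/3 indicate a triad in root position.
In root position the bass is the root, so the root is E.
The chord tones are E, G, B, giving E minor.

E minor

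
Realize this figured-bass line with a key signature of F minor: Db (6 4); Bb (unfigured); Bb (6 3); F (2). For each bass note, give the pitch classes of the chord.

Db, G, Bb | Bb, Db, F | Bb, Db, G | F, G, Bb, Db

Db (6/4): Db, G, Bb.
Bb (5/3): Bb, Db, F.
Bb (6/3): Bb, Db, G.
F (6/4/2): F, G, Bb, Db.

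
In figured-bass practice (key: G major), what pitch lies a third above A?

C

Counting 2 letter steps above A lands on C; in G major, that letter is C.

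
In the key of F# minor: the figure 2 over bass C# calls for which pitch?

D

Counting 1 letter step above C# lands on D; in F# minor, that letter is D.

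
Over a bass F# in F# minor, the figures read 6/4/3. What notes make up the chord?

A third above F# in this key is A.
A fourth above F# in this key is B.
A sixth above F# in this key is D.
Together with the bass F#, this spells B minor seventh in second inversion.

F#, A, B, D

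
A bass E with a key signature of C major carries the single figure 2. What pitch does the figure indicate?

Counting 1 letter step above E lands on F; in C major, that letter is F.

F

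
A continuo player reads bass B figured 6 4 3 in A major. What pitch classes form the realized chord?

A third above B in this key is D.
A fourth above B in this key is E.
A sixth above B in this key is G#.
Together with the bass B, this spells E dominant seventh in second inversion.

B, D, E, G#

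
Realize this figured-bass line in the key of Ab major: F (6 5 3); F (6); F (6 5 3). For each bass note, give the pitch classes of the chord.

F (6/5/3): F, Ab, C, Db.
F (6/3): F, Ab, Db.
F (6/5/3): F, Ab, C, Db.

F, Ab, C, Db | F, Ab, Db | F, Ab, C, Db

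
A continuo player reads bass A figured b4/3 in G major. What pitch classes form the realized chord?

The written figures b4/3 are shorthand for 6/4/3: the 6 is implied.
A third above A in this key is C.
A fourth above A in this key is D, lowered to Db by the flat.
A sixth above A in this key is F#.

A, C, Db, F#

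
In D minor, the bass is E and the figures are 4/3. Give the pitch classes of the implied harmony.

The written figures 4/3 are shorthand for 6/4/3: the 6 is implied.
A third above E in this key is G.
A fourth above E in this key is A.
A sixth above E in this key is C.
Together with the bass E, this spells A minor seventh in second inversion.

E, G, A, C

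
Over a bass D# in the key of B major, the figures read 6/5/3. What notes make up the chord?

D#, F#, A#, B

A third above D# in this key is F#.
A fifth above D# in this key is A#.
A sixth above D# in this key is B.
Together with the bass D#, this spells B major seventh in first inversion.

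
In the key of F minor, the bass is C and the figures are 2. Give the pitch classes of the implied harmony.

The written figures 2 are shorthand for 6/4/2: the 6/4 are implied.
A second above C in this key is Db.
A fourth above C in this key is F.
A sixth above C in this key is Ab.
Together with the bass C, this spells Db major seventh in third inversion.

C, Db, F, Ab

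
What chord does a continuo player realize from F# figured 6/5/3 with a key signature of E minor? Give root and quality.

The figures 6/5/3 indicate a seventh chord in first inversion.
In first inversion the root lies a sixth above the bass: a sixth above F# in E minor is D.
The chord tones are F#, A, C, D, giving D dominant seventh.

D dominant seventh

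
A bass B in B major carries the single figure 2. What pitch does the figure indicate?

C#

Counting 1 letter step above B lands on C; in B major, that letter is C#.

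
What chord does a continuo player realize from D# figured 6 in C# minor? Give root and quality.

The figures 6 indicate a triad in first inversion.
In first inversion the root lies a sixth above the bass: a sixth above D# in C# minor is B.
The chord tones are D#, F#, B, giving B major.

B major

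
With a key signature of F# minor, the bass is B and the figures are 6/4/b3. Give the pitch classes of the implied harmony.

B, Db, E, G#

A third above B in this key is D, lowered to Db by the flat.
A fourth above B in this key is E.
A sixth above B in this key is G#.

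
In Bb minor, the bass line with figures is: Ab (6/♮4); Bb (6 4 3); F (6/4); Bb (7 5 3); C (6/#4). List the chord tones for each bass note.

Ab, D, F | Bb, Db, Eb, Gb | F, Bb, Db | Bb, Db, F, Ab | C, F#, Ab

Ab (6/♮4): Ab, D, F.
Bb (6/4/3): Bb, Db, Eb, Gb.
F (6/4): F, Bb, Db.
Bb (7/5/3): Bb, Db, F, Ab.
C (6/#4): C, F#, Ab.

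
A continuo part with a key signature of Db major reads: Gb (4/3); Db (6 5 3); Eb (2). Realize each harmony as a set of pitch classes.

Gb, Bb, C, Eb | Db, F, Ab, Bb | Eb, F, Ab, C

Gb (6/4/3): Gb, Bb, C, Eb.
Db (6/5/3): Db, F, Ab, Bb.
Eb (6/4/2): Eb, F, Ab, C.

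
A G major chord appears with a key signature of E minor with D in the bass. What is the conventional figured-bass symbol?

6/4

D is the fifth of G major, so the chord is in second inversion.
A triad in second inversion is figured 6/4, conventionally abbreviated 6/4.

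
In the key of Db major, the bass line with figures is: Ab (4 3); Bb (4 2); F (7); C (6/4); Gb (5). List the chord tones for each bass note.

Ab, C, Db, F | Bb, C, Eb, Gb | F, Ab, C, Eb | C, F, Ab | Gb, Bb, Db

Ab (6/4/3): Ab, C, Db, F.
Bb (6/4/2): Bb, C, Eb, Gb.
F (7/5/3): F, Ab, C, Eb.
C (6/4): C, F, Ab.
Gb (5/3): Gb, Bb, Db.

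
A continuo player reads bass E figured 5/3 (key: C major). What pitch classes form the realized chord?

A third above E in this key is G.
A fifth above E in this key is B.
Together with the bass E, this spells E minor in root position.

E, G, B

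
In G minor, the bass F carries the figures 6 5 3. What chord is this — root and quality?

D minor seventh

The figures 6 5 3 indicate a seventh chord in first inversion.
In first inversion the root lies a sixth above the bass: a sixth above F in G minor is D.
The chord tones are F, A, C, D, giving D minor seventh.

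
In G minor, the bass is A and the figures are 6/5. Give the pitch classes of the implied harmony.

A, C, Eb, F

The written figures 6/5 are shorthand for 6/5/3: the 3 is implied.
A third above A in this key is C.
A fifth above A in this key is Eb.
A sixth above A in this key is F.
Together with the bass A, this spells F dominant seventh in first inversion.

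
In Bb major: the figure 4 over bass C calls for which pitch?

F

Counting 3 letter steps above C lands on F; in Bb major, that letter is F.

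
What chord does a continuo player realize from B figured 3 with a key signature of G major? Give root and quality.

B minor

The figures 3 indicate a triad in root position.
In root position the bass is the root, so the root is B.
The chord tones are B, D, F#, giving B minor.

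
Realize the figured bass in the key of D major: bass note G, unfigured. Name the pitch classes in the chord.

G, B, D

An unfigured bass implies 5/3.
A third above G in this key is B.
A fifth above G in this key is D.
Together with the bass G, this spells G major in root position.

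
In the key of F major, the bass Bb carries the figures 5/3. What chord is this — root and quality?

The figures 5/3 indicate a triad in root position.
In root position the bass is the root, so the root is Bb.
The chord tones are Bb, D, F, giving Bb major.

Bb major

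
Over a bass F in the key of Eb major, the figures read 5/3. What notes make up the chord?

F, Ab, C

A third above F in this key is Ab.
A fifth above F in this key is C.
Together with the bass F, this spells F minor in root position.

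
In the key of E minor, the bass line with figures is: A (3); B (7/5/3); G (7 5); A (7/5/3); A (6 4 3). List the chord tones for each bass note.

A (5/3): A, C, E.
B (7/5/3): B, D, F#, A.
G (7/5/3): G, B, D, F#.
A (7/5/3): A, C, E, G.
A (6/4/3): A, C, D, F#.

A, C, E | B, D, F#, A | G, B, D, F# | A, C, E, G | A, C, D, F#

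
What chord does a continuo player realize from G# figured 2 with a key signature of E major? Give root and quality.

The figures 2 indicate a seventh chord in third inversion.
In third inversion the root lies a second above the bass: a second above G# in E major is A.
The chord tones are G#, A, C#, E, giving A major seventh.

A major seventh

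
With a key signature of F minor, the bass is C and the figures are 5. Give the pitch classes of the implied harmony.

C, Eb, G

The written figures 5 are shorthand for 5/3: the 3 is implied.
A third above C in this key is Eb.
A fifth above C in this key is G.
Together with the bass C, this spells C minor in root position.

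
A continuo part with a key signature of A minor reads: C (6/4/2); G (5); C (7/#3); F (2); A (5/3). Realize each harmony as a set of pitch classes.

C (6/4/2): C, D, F, A.
G (5/3): G, B, D.
C (7/5/#3): C, E#, G, B.
F (6/4/2): F, G, B, D.
A (5/3): A, C, E.

C, D, F, A | G, B, D | C, E#, G, B | F, G, B, D | A, C, E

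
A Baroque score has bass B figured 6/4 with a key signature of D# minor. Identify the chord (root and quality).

E# diminished

The figures 6/4 indicate a triad in second inversion.
In second inversion the root lies a fourth above the bass: a fourth above B in D# minor is E#.
The chord tones are B, E#, G#, giving E# diminished.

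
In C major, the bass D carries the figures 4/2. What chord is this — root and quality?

E minor seventh

The figures 4/2 indicate a seventh chord in third inversion.
In third inversion the root lies a second above the bass: a second above D in C major is E.
The chord tones are D, E, G, B, giving E minor seventh.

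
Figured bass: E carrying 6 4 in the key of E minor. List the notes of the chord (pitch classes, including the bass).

A fourth above E in this key is A.
A sixth above E in this key is C.
Together with the bass E, this spells A minor in second inversion.

E, A, C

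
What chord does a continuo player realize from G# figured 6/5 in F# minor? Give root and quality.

The figures 6/5 indicate a seventh chord in first inversion.
In first inversion the root lies a sixth above the bass: a sixth above G# in F# minor is E.
The chord tones are G#, B, D, E, giving E dominant seventh.

E dominant seventh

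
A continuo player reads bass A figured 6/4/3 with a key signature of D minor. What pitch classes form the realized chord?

A third above A in this key is C.
A fourth above A in this key is D.
A sixth above A in this key is F.
Together with the bass A, this spells D minor seventh in second inversion.

A, C, D, F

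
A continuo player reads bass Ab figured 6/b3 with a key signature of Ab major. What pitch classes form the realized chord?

Ab, Cb, F

A third above Ab in this key is C, lowered to Cb by the flat.
A sixth above Ab in this key is F.
Together with the bass Ab, this spells F diminished in first inversion.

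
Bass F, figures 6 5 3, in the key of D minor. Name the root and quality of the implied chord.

The figures 6 5 3 indicate a seventh chord in first inversion.
In first inversion the root lies a sixth above the bass: a sixth above F in D minor is D.
The chord tones are F, A, C, D, giving D minor seventh.

D minor seventh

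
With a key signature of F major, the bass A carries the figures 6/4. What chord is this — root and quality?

The figures 6/4 indicate a triad in second inversion.
In second inversion the root lies a fourth above the bass: a fourth above A in F major is D.
The chord tones are A, D, F, giving D minor.

D minor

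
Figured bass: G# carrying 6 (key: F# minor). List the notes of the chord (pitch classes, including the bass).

The written figures 6 are shorthand for 6/3: the 3 is implied.
A third above G# in this key is B.
A sixth above G# in this key is E.
Together with the bass G#, this spells E major in first inversion.

G#, B, E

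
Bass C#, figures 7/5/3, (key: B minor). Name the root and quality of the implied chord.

C# half-diminished seventh

The figures 7/5/3 indicate a seventh chord in root position.
In root position the bass is the root, so the root is C#.
The chord tones are C#, E, G, B, giving C# half-diminished seventh.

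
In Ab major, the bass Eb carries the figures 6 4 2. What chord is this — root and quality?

The figures 6 4 2 indicate a seventh chord in third inversion.
In third inversion the root lies a second above the bass: a second above Eb in Ab major is F.
The chord tones are Eb, F, Ab, C, giving F minor seventh.

F minor seventh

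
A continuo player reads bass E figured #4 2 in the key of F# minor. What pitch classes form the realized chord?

The written figures #4 2 are shorthand for 6/4/2: the 6 is implied.
A second above E in this key is F#.
A fourth above E in this key is A, raised to A# by the sharp.
A sixth above E in this key is C#.
Together with the bass E, this spells F# dominant seventh in third inversion.

E, F#, A#, C#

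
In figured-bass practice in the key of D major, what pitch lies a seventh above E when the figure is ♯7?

D#

Counting 6 letter steps above E lands on D; in D major, that letter is D.
The #7 figure raises it a semitone, giving D#.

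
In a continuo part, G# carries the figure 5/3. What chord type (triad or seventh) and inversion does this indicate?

Intervals of 5/3 above the bass form a triad; the bass is the root, so this is root position.

triad, root position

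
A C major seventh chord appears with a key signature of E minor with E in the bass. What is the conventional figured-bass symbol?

6/5

E is the third of C major seventh, so the chord is in first inversion.
A seventh chord in first inversion is figured 6/5/3, conventionally abbreviated 6/5.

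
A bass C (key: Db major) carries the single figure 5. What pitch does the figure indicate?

Gb

Counting 4 letter steps above C lands on G; in Db major, that letter is Gb.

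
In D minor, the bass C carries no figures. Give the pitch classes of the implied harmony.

C, E, G

An unfigured bass implies 5/3.
A third above C in this key is E.
A fifth above C in this key is G.
Together with the bass C, this spells C major in root position.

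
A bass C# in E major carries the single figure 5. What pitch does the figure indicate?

G#

Counting 4 letter steps above C# lands on G; in E major, that letter is G#.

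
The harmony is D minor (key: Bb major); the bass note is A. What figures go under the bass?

6/4

A is the fifth of D minor, so the chord is in second inversion.
A triad in second inversion is figured 6/4, conventionally abbreviated 6/4.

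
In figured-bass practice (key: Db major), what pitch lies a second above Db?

Eb

Counting 1 letter step above Db lands on E; in Db major, that letter is Eb.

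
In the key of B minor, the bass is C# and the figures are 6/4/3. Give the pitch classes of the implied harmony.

A third above C# in this key is E.
A fourth above C# in this key is F#.
A sixth above C# in this key is A.
Together with the bass C#, this spells F# minor seventh in second inversion.

C#, E, F#, A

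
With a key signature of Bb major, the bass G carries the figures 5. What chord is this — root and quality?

The figures 5 indicate a triad in root position.
In root position the bass is the root, so the root is G.
The chord tones are G, Bb, D, giving G minor.

G minor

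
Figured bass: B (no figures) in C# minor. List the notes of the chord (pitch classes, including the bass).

B, D#, F#

An unfigured bass implies 5/3.
A third above B in this key is D#.
A fifth above B in this key is F#.
Together with the bass B, this spells B major in root position.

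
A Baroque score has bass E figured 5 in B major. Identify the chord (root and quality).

E major

The figures 5 indicate a triad in root position.
In root position the bass is the root, so the root is E.
The chord tones are E, G#, B, giving E major.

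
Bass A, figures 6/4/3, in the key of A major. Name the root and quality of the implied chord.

D major seventh

The figures 6/4/3 indicate a seventh chord in second inversion.
In second inversion the root lies a fourth above the bass: a fourth above A in A major is D.
The chord tones are A, C#, D, F#, giving D major seventh.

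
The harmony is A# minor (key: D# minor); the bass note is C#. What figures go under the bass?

6

C# is the third of A# minor, so the chord is in first inversion.
A triad in first inversion is figured 6/3, conventionally abbreviated 6.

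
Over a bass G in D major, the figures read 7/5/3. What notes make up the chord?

A third above G in this key is B.
A fifth above G in this key is D.
A seventh above G in this key is F#.
Together with the bass G, this spells G major seventh in root position.

G, B, D, F#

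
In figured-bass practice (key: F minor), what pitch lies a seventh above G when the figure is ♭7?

Fb

Counting 6 letter steps above G lands on F; in F minor, that letter is F.
The b7 figure lowers it a semitone, giving Fb.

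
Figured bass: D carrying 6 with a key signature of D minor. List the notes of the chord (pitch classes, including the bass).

D, F, Bb

The written figures 6 are shorthand for 6/3: the 3 is implied.
A third above D in this key is F.
A sixth above D in this key is Bb.
Together with the bass D, this spells Bb major in first inversion.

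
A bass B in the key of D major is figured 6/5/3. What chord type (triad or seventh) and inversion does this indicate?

seventh chord, first inversion

Intervals of 6/5/3 above the bass form a seventh chord; the bass is the third, so this is first inversion.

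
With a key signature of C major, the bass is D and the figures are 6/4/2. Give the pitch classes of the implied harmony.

D, E, G, B

A second above D in this key is E.
A fourth above D in this key is G.
A sixth above D in this key is B.
Together with the bass D, this spells E minor seventh in third inversion.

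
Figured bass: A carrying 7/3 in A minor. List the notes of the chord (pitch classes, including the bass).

A, C, E, G

The written figures 7/3 are shorthand for 7/5/3: the 5 is implied.
A third above A in this key is C.
A fifth above A in this key is E.
A seventh above A in this key is G.
Together with the bass A, this spells A minor seventh in root position.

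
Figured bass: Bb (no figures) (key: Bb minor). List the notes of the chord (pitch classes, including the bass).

An unfigured bass implies 5/3.
A third above Bb in this key is Db.
A fifth above Bb in this key is F.
Together with the bass Bb, this spells Bb minor in root position.

Bb, Db, F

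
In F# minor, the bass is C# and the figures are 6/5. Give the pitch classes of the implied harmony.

The written figures 6/5 are shorthand for 6/5/3: the 3 is implied.
A third above C# in this key is E.
A fifth above C# in this key is G#.
A sixth above C# in this key is A.
Together with the bass C#, this spells A major seventh in first inversion.

C#, E, G#, A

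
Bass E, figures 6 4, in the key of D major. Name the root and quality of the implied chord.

The figures 6 4 indicate a triad in second inversion.
In second inversion the root lies a fourth above the bass: a fourth above E in D major is A.
The chord tones are E, A, C#, giving A major.

A major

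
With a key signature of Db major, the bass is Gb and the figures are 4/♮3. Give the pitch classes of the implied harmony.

The written figures 4/♮3 are shorthand for 6/4/3: the 6 is implied.
A third above Gb in this key is Bb, made natural (B) by the ♮ figure.
A fourth above Gb in this key is C.
A sixth above Gb in this key is Eb.

Gb, B, C, Eb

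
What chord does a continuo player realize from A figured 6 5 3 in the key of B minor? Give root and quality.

F# minor seventh

The figures 6 5 3 indicate a seventh chord in first inversion.
In first inversion the root lies a sixth above the bass: a sixth above A in B minor is F#.
The chord tones are A, C#, E, F#, giving F# minor seventh.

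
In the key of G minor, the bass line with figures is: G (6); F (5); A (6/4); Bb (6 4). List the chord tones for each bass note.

G, Bb, Eb | F, A, C | A, D, F | Bb, Eb, G

G (6/3): G, Bb, Eb.
F (5/3): F, A, C.
A (6/4): A, D, F.
Bb (6/4): Bb, Eb, G.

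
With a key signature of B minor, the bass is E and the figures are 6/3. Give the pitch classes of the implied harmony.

E, G, C#

A third above E in this key is G.
A sixth above E in this key is C#.
Together with the bass E, this spells C# diminished in first inversion.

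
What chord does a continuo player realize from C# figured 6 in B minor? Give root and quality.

The figures 6 indicate a triad in first inversion.
In first inversion the root lies a sixth above the bass: a sixth above C# in B minor is A.
The chord tones are C#, E, A, giving A major.

A major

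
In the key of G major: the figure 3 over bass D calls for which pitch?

Counting 2 letter steps above D lands on F; in G major, that letter is F#.

F#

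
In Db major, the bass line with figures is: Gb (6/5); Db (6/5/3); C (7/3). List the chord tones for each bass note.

Gb, Bb, Db, Eb | Db, F, Ab, Bb | C, Eb, Gb, Bb

Gb (6/5/3): Gb, Bb, Db, Eb.
Db (6/5/3): Db, F, Ab, Bb.
C (7/5/3): C, Eb, Gb, Bb.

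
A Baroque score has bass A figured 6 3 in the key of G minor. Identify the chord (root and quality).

F major

The figures 6 3 indicate a triad in first inversion.
In first inversion the root lies a sixth above the bass: a sixth above A in G minor is F.
The chord tones are A, C, F, giving F major.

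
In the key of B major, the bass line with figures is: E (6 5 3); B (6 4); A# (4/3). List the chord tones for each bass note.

E (6/5/3): E, G#, B, C#.
B (6/4): B, E, G#.
A# (6/4/3): A#, C#, D#, F#.

E, G#, B, C# | B, E, G# | A#, C#, D#, F#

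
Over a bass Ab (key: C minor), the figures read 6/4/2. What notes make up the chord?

Ab, Bb, D, F

A second above Ab in this key is Bb.
A fourth above Ab in this key is D.
A sixth above Ab in this key is F.
Together with the bass Ab, this spells Bb dominant seventh in third inversion.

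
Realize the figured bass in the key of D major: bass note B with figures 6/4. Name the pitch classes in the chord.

A fourth above B in this key is E.
A sixth above B in this key is G.
Together with the bass B, this spells E minor in second inversion.

B, E, G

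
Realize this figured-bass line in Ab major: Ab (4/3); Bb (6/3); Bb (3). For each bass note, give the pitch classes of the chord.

Ab, C, Db, F | Bb, Db, G | Bb, Db, F

Ab (6/4/3): Ab, C, Db, F.
Bb (6/3): Bb, Db, G.
Bb (5/3): Bb, Db, F.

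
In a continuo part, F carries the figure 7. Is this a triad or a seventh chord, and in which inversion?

seventh chord, root position

7 is shorthand for 7/5/3.
Intervals of 7/5/3 above the bass form a seventh chord; the bass is the root, so this is root position.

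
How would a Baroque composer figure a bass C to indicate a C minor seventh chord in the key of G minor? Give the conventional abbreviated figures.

C is the root of C minor seventh, so the chord is in root position.
A seventh chord in root position is figured 7/5/3, conventionally abbreviated 7.

7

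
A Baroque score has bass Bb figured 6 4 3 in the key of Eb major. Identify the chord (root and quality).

Eb major seventh

The figures 6 4 3 indicate a seventh chord in second inversion.
In second inversion the root lies a fourth above the bass: a fourth above Bb in Eb major is Eb.
The chord tones are Bb, D, Eb, G, giving Eb major seventh.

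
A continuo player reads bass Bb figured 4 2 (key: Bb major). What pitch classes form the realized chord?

Bb, C, Eb, G

The written figures 4 2 are shorthand for 6/4/2: the 6 is implied.
A second above Bb in this key is C.
A fourth above Bb in this key is Eb.
A sixth above Bb in this key is G.
Together with the bass Bb, this spells C minor seventh in third inversion.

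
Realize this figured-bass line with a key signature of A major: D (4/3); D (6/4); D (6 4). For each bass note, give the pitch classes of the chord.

D (6/4/3): D, F#, G#, B.
D (6/4): D, G#, B.
D (6/4): D, G#, B.

D, F#, G#, B | D, G#, B | D, G#, B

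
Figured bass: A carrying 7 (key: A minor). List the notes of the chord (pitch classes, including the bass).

A, C, E, G

The written figures 7 are shorthand for 7/5/3: the 5/3 are implied.
A third above A in this key is C.
A fifth above A in this key is E.
A seventh above A in this key is G.
Together with the bass A, this spells A minor seventh in root position.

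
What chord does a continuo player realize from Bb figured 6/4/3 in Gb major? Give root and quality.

Eb minor seventh

The figures 6/4/3 indicate a seventh chord in second inversion.
In second inversion the root lies a fourth above the bass: a fourth above Bb in Gb major is Eb.
The chord tones are Bb, Db, Eb, Gb, giving Eb minor seventh.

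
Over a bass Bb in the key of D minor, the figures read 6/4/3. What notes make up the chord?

A third above Bb in this key is D.
A fourth above Bb in this key is E.
A sixth above Bb in this key is G.
Together with the bass Bb, this spells E half-diminished seventh in second inversion.

Bb, D, E, G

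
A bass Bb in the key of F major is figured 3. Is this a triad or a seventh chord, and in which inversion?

3 is shorthand for 5/3.
Intervals of 5/3 above the bass form a triad; the bass is the root, so this is root position.

triad, root position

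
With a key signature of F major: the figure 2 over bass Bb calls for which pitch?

Counting 1 letter step above Bb lands on C; in F major, that letter is C.

C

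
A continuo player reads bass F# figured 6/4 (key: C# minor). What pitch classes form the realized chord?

F#, B, D#

A fourth above F# in this key is B.
A sixth above F# in this key is D#.
Together with the bass F#, this spells B major in second inversion.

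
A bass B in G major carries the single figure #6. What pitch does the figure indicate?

Counting 5 letter steps above B lands on G; in G major, that letter is G.
The #6 figure raises it a semitone, giving G#.

G#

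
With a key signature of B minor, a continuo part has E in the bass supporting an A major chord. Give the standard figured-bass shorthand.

E is the fifth of A major, so the chord is in second inversion.
A triad in second inversion is figured 6/4, conventionally abbreviated 6/4.

6/4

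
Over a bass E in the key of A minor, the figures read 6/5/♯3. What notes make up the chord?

E, G#, B, C

A third above E in this key is G, raised to G# by the sharp.
A fifth above E in this key is B.
A sixth above E in this key is C.
Together with the bass E, this spells C augmented major seventh in first inversion.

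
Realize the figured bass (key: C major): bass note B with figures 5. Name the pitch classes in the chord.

The written figures 5 are shorthand for 5/3: the 3 is implied.
A third above B in this key is D.
A fifth above B in this key is F.
Together with the bass B, this spells B diminished in root position.

B, D, F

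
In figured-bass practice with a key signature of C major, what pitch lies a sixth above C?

Counting 5 letter steps above C lands on A; in C major, that letter is A.

A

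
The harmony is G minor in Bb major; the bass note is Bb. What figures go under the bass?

Bb is the third of G minor, so the chord is in first inversion.
A triad in first inversion is figured 6/3, conventionally abbreviated 6.

6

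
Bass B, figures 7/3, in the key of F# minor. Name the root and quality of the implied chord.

B minor seventh

The figures 7/3 indicate a seventh chord in root position.
In root position the bass is the root, so the root is B.
The chord tones are B, D, F#, A, giving B minor seventh.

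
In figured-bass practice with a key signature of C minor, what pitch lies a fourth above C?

Counting 3 letter steps above C lands on F; in C minor, that letter is F.

F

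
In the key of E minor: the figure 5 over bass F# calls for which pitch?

C

Counting 4 letter steps above F# lands on C; in E minor, that letter is C.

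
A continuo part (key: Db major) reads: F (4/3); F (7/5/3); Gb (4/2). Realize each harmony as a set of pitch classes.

F, Ab, Bb, Db | F, Ab, C, Eb | Gb, Ab, C, Eb

F (6/4/3): F, Ab, Bb, Db.
F (7/5/3): F, Ab, C, Eb.
Gb (6/4/2): Gb, Ab, C, Eb.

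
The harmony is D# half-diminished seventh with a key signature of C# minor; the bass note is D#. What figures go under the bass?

D# is the root of D# half-diminished seventh, so the chord is in root position.
A seventh chord in root position is figured 7/5/3, conventionally abbreviated 7.

7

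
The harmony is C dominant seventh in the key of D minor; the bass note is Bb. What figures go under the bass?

Bb is the seventh of C dominant seventh, so the chord is in third inversion.
A seventh chord in third inversion is figured 6/4/2, conventionally abbreviated 4/2.

4/2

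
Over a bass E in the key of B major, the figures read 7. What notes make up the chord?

The written figures 7 are shorthand for 7/5/3: the 5/3 are implied.
A third above E in this key is G#.
A fifth above E in this key is B.
A seventh above E in this key is D#.
Together with the bass E, this spells E major seventh in root position.

E, G#, B, D#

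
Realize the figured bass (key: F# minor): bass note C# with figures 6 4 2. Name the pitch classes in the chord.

A second above C# in this key is D.
A fourth above C# in this key is F#.
A sixth above C# in this key is A.
Together with the bass C#, this spells D major seventh in third inversion.

C#, D, F#, A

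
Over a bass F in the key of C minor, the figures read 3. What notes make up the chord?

The written figures 3 are shorthand for 5/3: the 5 is implied.
A third above F in this key is Ab.
A fifth above F in this key is C.
Together with the bass F, this spells F minor in root position.

F, Ab, C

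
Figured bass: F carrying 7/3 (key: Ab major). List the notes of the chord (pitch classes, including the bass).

F, Ab, C, Eb

The written figures 7/3 are shorthand for 7/5/3: the 5 is implied.
A third above F in this key is Ab.
A fifth above F in this key is C.
A seventh above F in this key is Eb.
Together with the bass F, this spells F minor seventh in root position.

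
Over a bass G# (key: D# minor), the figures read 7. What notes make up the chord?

The written figures 7 are shorthand for 7/5/3: the 5/3 are implied.
A third above G# in this key is B.
A fifth above G# in this key is D#.
A seventh above G# in this key is F#.
Together with the bass G#, this spells G# minor seventh in root position.

G#, B, D#, F#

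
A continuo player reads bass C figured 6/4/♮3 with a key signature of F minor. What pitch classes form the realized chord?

A third above C in this key is Eb, made natural (E) by the ♮ figure.
A fourth above C in this key is F.
A sixth above C in this key is Ab.
Together with the bass C, this spells F minor-major seventh in second inversion.

C, E, F, Ab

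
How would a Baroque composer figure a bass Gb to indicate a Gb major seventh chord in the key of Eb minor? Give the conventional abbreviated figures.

7

Gb is the root of Gb major seventh, so the chord is in root position.
A seventh chord in root position is figured 7/5/3, conventionally abbreviated 7.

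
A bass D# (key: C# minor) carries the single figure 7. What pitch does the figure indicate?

C#

Counting 6 letter steps above D# lands on C; in C# minor, that letter is C#.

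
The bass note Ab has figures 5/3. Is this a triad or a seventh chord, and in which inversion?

triad, root position

Intervals of 5/3 above the bass form a triad; the bass is the root, so this is root position.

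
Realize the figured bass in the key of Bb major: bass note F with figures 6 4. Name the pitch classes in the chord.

A fourth above F in this key is Bb.
A sixth above F in this key is D.
Together with the bass F, this spells Bb major in second inversion.

F, Bb, D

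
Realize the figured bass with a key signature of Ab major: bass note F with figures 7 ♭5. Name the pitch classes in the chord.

The written figures 7 ♭5 are shorthand for 7/5/3: the 3 is implied.
A third above F in this key is Ab.
A fifth above F in this key is C, lowered to Cb by the flat.
A seventh above F in this key is Eb.
Together with the bass F, this spells F half-diminished seventh in root position.

F, Ab, Cb, Eb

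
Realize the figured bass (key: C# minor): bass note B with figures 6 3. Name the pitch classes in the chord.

B, D#, G#

A third above B in this key is D#.
A sixth above B in this key is G#.
Together with the bass B, this spells G# minor in first inversion.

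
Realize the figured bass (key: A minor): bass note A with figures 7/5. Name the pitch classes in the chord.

A, C, E, G

The written figures 7/5 are shorthand for 7/5/3: the 3 is implied.
A third above A in this key is C.
A fifth above A in this key is E.
A seventh above A in this key is G.
Together with the bass A, this spells A minor seventh in root position.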